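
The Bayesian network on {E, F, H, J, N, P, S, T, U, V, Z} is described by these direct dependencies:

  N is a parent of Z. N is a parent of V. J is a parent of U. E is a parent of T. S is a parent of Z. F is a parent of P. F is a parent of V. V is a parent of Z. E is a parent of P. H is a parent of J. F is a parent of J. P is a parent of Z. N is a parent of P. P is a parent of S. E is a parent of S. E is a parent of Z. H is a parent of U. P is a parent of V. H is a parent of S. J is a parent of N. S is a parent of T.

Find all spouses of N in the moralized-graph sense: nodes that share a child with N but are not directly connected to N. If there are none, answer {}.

Children of N: P, V, Z.
  parents(P) \ {N} = {E, F}.
  V's other parents are F, P.
  parents(Z) \ {N} = {E, P, S, V}.
Excluding nodes already adjacent to N (J, P, V, Z), the co-parent-only contribution is {E, F, S}.

{E, F, S}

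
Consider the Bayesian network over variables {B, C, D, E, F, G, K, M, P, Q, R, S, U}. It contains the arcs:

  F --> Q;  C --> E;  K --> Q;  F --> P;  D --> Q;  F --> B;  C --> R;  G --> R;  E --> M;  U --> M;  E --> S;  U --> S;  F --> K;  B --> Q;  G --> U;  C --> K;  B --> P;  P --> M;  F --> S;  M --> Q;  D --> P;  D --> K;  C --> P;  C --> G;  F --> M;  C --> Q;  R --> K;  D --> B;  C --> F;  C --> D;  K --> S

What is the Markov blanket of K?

{B, C, D, E, F, M, Q, R, S, U}

A node's Markov blanket = Pa ∪ Ch ∪ (parents of Ch other than the node itself).
Parents of K: C, D, F, R.
Ch(K) = {Q, S}.
For each child, the remaining parents (spouses of K):
  parents(Q) \ {K} = {B, C, D, F, M}.
  S's other parents are E, F, U.
Taking the union gives {B, C, D, E, F, M, Q, R, S, U}.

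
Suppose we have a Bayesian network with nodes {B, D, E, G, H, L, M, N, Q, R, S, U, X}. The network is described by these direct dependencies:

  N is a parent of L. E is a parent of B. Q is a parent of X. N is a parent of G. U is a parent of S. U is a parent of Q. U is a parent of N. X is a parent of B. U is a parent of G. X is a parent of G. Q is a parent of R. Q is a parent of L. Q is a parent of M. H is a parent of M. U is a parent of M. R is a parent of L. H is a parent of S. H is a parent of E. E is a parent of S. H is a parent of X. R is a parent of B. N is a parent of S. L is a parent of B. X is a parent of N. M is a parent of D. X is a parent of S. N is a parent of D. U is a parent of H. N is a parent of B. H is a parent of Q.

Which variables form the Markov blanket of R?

{B, E, L, N, Q, X}

Recall MB(v) = parents ∪ children ∪ spouses, where spouses are the other parents of v's children.
Parents of R: Q.
Children of R: B, L.
Parents of each child, excluding R:
  L: N, Q
  B: E, L, N, X
So the Markov blanket of R is {B, E, L, N, Q, X}.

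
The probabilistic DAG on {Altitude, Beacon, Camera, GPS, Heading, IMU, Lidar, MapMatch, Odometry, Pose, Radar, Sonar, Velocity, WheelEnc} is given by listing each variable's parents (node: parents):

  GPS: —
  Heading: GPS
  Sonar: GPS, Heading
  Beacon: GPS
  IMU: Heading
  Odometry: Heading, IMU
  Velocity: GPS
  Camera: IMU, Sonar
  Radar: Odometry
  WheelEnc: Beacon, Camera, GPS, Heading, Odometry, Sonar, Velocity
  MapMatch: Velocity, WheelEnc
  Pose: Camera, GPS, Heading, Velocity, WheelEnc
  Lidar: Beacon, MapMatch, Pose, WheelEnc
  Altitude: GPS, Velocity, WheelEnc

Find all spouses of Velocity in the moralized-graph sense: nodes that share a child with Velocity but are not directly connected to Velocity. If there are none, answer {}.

{Beacon, Camera, Heading, Odometry, Sonar}

Children of Velocity: Altitude, MapMatch, Pose, WheelEnc.
  WheelEnc: Beacon, Camera, GPS, Heading, Odometry, Sonar
  MapMatch: WheelEnc
  Pose: Camera, GPS, Heading, WheelEnc
  Altitude: GPS, WheelEnc
Excluding nodes already adjacent to Velocity (Altitude, GPS, MapMatch, Pose, WheelEnc), the co-parent-only contribution is {Beacon, Camera, Heading, Odometry, Sonar}.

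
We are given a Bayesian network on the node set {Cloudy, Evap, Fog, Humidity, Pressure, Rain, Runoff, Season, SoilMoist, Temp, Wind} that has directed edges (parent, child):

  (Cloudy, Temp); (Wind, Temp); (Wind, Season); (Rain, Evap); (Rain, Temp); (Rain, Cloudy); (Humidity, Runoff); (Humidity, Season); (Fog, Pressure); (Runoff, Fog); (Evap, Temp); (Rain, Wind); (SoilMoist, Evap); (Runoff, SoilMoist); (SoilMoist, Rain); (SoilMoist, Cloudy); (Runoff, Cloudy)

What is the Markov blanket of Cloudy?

Parents of Cloudy: Rain, Runoff, SoilMoist.
Cloudy's children: Temp.
Co-parents of Cloudy (other parents of its children):
  Temp also has parents Evap, Rain, Wind.
So the Markov blanket of Cloudy is {Evap, Rain, Runoff, SoilMoist, Temp, Wind}.

{Evap, Rain, Runoff, SoilMoist, Temp, Wind}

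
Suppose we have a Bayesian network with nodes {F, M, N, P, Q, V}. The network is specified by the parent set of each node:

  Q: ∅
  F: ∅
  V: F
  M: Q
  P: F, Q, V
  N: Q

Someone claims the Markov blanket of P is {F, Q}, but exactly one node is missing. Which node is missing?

Parents of P: F, Q, V.
P has no children.
With no children, P has no spouses; the co-parent set is empty.
MB(P) = {F, Q, V}.
Comparing with the claimed set, V is missing.

V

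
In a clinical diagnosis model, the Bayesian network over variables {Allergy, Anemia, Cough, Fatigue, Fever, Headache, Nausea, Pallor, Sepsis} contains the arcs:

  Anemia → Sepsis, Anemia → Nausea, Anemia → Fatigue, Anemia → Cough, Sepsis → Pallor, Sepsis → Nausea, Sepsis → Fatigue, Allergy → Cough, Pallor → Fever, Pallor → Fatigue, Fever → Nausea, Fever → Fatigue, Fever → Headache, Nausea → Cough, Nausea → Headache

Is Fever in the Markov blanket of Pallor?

Yes

Fever is a child of Pallor.
So Fever ∈ MB(Pallor).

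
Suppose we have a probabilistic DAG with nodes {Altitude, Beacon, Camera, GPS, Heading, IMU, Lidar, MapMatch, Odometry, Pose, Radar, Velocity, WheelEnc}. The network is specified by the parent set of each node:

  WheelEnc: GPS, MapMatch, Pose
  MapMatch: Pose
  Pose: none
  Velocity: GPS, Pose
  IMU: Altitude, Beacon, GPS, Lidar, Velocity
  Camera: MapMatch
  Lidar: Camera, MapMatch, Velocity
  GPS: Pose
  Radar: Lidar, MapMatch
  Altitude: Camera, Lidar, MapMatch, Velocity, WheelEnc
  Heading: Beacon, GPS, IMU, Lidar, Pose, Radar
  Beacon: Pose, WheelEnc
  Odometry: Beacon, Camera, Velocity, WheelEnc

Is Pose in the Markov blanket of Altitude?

Altitude has parents Camera, Lidar, MapMatch, Velocity, WheelEnc.
Altitude has child IMU.
Other parents of Altitude's children:
  IMU: Beacon, GPS, Lidar, Velocity
MB(Altitude) = {Beacon, Camera, GPS, IMU, Lidar, MapMatch, Velocity, WheelEnc}; Pose is not in this set.

No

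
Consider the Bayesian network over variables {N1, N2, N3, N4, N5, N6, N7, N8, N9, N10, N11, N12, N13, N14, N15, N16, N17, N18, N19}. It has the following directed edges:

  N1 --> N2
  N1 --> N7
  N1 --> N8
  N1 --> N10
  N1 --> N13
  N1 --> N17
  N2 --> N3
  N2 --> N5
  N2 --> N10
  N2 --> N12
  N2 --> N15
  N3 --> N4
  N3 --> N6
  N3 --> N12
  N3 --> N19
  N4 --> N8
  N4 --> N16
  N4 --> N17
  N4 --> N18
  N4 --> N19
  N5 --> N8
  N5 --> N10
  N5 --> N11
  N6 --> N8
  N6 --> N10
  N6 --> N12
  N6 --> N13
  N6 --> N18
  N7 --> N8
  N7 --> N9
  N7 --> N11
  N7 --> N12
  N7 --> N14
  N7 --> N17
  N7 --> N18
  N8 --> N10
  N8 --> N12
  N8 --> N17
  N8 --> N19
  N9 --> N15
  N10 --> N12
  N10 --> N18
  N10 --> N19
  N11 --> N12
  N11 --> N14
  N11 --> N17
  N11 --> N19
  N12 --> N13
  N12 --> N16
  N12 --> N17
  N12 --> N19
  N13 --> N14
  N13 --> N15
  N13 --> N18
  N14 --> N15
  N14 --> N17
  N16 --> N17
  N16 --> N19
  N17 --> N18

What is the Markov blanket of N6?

A node's Markov blanket = Pa ∪ Ch ∪ (parents of Ch other than the node itself).
N6's parents: N3.
N6's children: N8, N10, N12, N13, N18.
Co-parents of N6 (other parents of its children):
  N8 also has parents N1, N4, N5, N7.
  N10 also has parents N1, N2, N5, N8.
  parents(N12) \ {N6} = {N2, N3, N7, N8, N10, N11}.
  parents(N13) \ {N6} = {N1, N12}.
  parents(N18) \ {N6} = {N4, N7, N10, N13, N17}.
Union: {N3} ∪ {N8, N10, N12, N13, N18} ∪ {N1, N2, N3, N4, N5, N7, N8, N10, N11, N12, N13, N17} = {N1, N2, N3, N4, N5, N7, N8, N10, N11, N12, N13, N17, N18}.

{N1, N2, N3, N4, N5, N7, N8, N10, N11, N12, N13, N17, N18}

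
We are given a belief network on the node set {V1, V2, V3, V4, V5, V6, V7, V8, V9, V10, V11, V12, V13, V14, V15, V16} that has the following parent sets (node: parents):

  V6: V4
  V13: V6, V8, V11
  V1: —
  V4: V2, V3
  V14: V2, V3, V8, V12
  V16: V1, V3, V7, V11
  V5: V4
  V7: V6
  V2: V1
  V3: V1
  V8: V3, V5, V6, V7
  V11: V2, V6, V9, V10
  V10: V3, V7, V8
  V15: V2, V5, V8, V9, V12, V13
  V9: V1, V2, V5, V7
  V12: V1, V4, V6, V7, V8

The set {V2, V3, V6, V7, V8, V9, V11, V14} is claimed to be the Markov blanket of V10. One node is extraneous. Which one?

V14

Pa(V10) = {V3, V7, V8}.
Ch(V10) = {V11}.
For each child, the remaining parents (spouses of V10):
  V11's other parents are V2, V6, V9.
MB(V10) = {V2, V3, V6, V7, V8, V9, V11}.
V14 is neither a parent, child, nor co-parent of V10, so it does not belong.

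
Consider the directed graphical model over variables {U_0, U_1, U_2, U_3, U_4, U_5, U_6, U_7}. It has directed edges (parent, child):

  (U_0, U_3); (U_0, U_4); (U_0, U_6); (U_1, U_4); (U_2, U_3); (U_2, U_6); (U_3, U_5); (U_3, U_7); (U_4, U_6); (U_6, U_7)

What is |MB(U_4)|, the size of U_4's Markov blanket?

U_4 has parents U_0, U_1.
Children of U_4: U_6.
Other parents of U_4's children:
  U_6: U_0, U_2
MB(U_4) = {U_0, U_1, U_2, U_6}, which has 4 nodes.

4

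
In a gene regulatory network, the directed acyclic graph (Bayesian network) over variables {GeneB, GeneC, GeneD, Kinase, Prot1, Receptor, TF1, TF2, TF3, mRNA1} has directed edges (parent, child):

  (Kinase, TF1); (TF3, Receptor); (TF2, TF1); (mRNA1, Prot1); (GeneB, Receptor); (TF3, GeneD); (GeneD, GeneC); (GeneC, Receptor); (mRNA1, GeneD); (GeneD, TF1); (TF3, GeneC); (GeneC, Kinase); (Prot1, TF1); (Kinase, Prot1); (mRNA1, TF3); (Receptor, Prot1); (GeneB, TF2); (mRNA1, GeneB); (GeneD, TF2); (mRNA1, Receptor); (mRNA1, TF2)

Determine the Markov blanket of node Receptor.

Receptor's parents: GeneB, GeneC, TF3, mRNA1.
Receptor's children: Prot1.
For each child, the remaining parents (spouses of Receptor):
  Prot1: Kinase, mRNA1
MB(Receptor) = {GeneB, GeneC, Kinase, Prot1, TF3, mRNA1}.

{GeneB, GeneC, Kinase, Prot1, TF3, mRNA1}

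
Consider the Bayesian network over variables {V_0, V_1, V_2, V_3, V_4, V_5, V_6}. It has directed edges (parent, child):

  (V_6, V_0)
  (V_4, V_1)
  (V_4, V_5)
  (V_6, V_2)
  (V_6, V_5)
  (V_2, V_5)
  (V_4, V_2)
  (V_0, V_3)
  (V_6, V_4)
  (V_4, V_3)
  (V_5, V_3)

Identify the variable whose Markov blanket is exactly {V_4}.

The target node must have every member of {V_4} as a parent, child, or co-parent, and no others.
Parents of V_1: V_4; children: none; co-parents: none.
These exactly cover the given set, so the node is V_1.

V_1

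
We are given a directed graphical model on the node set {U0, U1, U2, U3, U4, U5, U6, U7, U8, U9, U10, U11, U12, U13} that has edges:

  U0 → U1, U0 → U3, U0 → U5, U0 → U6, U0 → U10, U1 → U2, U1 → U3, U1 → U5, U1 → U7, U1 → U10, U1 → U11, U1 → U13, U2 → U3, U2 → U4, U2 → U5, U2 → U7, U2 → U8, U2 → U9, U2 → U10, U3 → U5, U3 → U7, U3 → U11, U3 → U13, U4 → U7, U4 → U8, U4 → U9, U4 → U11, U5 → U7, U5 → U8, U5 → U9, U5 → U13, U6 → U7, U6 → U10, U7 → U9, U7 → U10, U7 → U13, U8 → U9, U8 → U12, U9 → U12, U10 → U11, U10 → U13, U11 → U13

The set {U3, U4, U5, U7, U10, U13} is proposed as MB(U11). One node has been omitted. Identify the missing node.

U11's children: U13.
U11 has parents U1, U3, U4, U10.
Co-parents of U11 (other parents of its children):
  U13's other parents are U1, U3, U5, U7, U10.
MB(U11) = {U1, U3, U4, U5, U7, U10, U13}.
Comparing with the claimed set, U1 is missing.

U1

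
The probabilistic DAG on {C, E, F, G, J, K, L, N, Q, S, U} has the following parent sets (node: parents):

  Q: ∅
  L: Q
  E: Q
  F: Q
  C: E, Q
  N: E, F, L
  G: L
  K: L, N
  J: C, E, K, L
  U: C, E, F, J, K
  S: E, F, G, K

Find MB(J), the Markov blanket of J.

The Markov blanket of a node is its parents, its children, and the other parents of its children.
J's children: U.
Pa(J) = {C, E, K, L}.
Other parents of J's children:
  U: C, E, F, K
MB(J) = {C, E, F, K, L, U}.

{C, E, F, K, L, U}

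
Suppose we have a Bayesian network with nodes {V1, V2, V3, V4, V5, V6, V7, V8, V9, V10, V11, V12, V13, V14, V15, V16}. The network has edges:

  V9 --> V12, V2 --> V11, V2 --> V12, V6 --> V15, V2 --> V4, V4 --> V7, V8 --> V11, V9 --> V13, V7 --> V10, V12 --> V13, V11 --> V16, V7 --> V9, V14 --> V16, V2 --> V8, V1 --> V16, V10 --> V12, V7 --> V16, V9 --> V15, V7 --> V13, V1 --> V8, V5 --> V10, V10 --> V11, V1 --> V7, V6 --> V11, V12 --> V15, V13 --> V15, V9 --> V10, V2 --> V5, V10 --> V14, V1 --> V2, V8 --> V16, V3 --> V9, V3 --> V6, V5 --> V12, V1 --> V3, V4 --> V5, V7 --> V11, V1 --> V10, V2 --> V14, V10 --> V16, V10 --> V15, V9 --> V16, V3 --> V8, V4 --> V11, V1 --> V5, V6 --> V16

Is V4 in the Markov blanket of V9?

By definition, MB(V9) is built from V9's parents, V9's children, and the co-parents of V9.
V9 has parents V3, V7.
Ch(V9) = {V10, V12, V13, V15, V16}.
Co-parents of V9 (other parents of its children):
  V10: V1, V5, V7
  V12: V2, V5, V10
  V13: V7, V12
  V15: V6, V10, V12, V13
  V16: V1, V6, V7, V8, V10, V11, V14
MB(V9) = {V1, V2, V3, V5, V6, V7, V8, V10, V11, V12, V13, V14, V15, V16}; V4 is not in this set.

No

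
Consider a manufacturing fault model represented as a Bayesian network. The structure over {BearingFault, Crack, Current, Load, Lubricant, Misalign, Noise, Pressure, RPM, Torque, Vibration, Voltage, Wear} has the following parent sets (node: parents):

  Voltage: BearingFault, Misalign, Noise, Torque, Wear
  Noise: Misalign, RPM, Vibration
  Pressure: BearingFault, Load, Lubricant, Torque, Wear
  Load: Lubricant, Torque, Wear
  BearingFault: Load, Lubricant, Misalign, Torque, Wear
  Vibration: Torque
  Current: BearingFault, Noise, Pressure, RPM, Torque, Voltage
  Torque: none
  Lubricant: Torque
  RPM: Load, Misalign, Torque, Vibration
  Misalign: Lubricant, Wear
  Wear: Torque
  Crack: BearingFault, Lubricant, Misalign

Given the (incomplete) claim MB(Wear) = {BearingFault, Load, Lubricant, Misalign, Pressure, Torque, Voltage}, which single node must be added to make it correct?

Recall MB(v) = parents ∪ children ∪ spouses, where spouses are the other parents of v's children.
Parents of Wear: Torque.
Children of Wear: BearingFault, Load, Misalign, Pressure, Voltage.
For each child, the remaining parents (spouses of Wear):
  Misalign's other parent is Lubricant.
  Load also has parents Lubricant, Torque.
  BearingFault's other parents are Load, Lubricant, Misalign, Torque.
  parents(Pressure) \ {Wear} = {BearingFault, Load, Lubricant, Torque}.
  Voltage's other parents are BearingFault, Misalign, Noise, Torque.
MB(Wear) = {BearingFault, Load, Lubricant, Misalign, Noise, Pressure, Torque, Voltage}.
Comparing with the claimed set, Noise is missing.

Noise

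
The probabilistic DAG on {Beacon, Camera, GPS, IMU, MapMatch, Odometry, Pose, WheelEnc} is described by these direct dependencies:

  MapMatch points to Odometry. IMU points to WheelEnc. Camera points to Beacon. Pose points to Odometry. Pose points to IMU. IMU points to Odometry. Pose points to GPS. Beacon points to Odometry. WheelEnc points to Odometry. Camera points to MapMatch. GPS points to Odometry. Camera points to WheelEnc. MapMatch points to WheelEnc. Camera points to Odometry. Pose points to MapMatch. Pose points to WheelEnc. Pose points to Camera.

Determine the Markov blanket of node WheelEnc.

{Beacon, Camera, GPS, IMU, MapMatch, Odometry, Pose}

Pa(WheelEnc) = {Camera, IMU, MapMatch, Pose}.
WheelEnc's children: Odometry.
Parents of each child, excluding WheelEnc:
  Odometry: Beacon, Camera, GPS, IMU, MapMatch, Pose
Union: {Camera, IMU, MapMatch, Pose} ∪ {Odometry} ∪ {Beacon, Camera, GPS, IMU, MapMatch, Pose} = {Beacon, Camera, GPS, IMU, MapMatch, Odometry, Pose}.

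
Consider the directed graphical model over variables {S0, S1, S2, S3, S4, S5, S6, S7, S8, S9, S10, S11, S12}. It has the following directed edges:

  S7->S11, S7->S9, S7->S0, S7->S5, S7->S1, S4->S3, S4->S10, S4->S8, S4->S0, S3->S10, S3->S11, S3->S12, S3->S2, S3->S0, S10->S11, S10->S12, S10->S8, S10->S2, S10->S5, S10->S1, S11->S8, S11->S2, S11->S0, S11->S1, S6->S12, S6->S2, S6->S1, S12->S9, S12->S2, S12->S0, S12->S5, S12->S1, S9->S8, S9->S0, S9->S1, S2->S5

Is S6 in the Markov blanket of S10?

Yes

S6 is a co-parent of S10: both are parents of S12, S2, S1.
So S6 ∈ MB(S10).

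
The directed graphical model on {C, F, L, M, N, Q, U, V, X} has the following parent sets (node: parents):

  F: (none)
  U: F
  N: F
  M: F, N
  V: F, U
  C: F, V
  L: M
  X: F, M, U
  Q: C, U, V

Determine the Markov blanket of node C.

Recall MB(v) = parents ∪ children ∪ spouses, where spouses are the other parents of v's children.
C has child Q.
C has parents F, V.
Co-parents of C (other parents of its children):
  Q also has parents U, V.
MB(C) = {F, Q, U, V}.

{F, Q, U, V}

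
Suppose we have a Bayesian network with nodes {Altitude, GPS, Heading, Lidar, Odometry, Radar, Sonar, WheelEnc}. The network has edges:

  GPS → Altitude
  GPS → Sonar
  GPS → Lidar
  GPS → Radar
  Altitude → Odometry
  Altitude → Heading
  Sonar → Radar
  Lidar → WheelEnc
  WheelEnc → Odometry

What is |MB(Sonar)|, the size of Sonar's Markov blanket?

2

The Markov blanket of a node is its parents, its children, and the other parents of its children.
Sonar's parents: GPS.
Sonar has child Radar.
Other parents of Sonar's children:
  Radar: GPS
MB(Sonar) = {GPS, Radar}, which has 2 nodes.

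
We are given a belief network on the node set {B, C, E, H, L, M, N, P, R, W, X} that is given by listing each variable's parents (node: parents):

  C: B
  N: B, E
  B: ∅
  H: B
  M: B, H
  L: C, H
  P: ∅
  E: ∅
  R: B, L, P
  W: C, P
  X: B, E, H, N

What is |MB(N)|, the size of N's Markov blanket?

4

N's children: X.
Pa(N) = {B, E}.
Parents of each child, excluding N:
  parents(X) \ {N} = {B, E, H}.
MB(N) = {B, E, H, X}, which has 4 nodes.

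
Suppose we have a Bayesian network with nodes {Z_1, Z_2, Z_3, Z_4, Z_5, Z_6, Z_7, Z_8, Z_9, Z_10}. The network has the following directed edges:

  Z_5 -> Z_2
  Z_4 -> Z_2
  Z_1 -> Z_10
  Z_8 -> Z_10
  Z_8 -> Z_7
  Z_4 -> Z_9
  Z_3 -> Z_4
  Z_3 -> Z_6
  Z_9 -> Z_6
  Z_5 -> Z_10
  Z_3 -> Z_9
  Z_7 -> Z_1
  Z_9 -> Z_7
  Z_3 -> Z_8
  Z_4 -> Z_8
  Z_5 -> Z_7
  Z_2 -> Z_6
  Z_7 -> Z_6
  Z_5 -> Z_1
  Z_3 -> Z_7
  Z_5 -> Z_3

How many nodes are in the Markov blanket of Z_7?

Z_7's children: Z_1, Z_6.
Z_7 has parents Z_3, Z_5, Z_8, Z_9.
Parents of each child, excluding Z_7:
  parents(Z_1) \ {Z_7} = {Z_5}.
  parents(Z_6) \ {Z_7} = {Z_2, Z_3, Z_9}.
MB(Z_7) = {Z_1, Z_2, Z_3, Z_5, Z_6, Z_8, Z_9}, which has 7 nodes.

7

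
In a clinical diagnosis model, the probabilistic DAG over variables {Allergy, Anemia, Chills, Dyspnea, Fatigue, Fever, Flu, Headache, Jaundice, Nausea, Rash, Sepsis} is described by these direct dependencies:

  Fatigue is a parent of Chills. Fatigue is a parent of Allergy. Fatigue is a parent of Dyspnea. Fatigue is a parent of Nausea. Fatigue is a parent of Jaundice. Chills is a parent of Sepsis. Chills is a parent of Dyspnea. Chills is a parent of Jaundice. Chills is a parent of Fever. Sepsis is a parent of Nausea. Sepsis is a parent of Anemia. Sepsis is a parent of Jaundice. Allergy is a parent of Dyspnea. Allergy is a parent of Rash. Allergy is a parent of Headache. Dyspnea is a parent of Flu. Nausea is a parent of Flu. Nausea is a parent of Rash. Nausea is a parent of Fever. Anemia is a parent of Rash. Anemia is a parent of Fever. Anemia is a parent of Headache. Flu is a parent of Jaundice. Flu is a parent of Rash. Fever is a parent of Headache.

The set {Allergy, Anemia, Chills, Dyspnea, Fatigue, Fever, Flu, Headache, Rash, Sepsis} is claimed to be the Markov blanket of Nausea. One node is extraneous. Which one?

Headache

By definition, MB(Nausea) is built from Nausea's parents, Nausea's children, and the co-parents of Nausea.
Parents of Nausea: Fatigue, Sepsis.
Nausea's children: Fever, Flu, Rash.
Other parents of Nausea's children:
  parents(Flu) \ {Nausea} = {Dyspnea}.
  parents(Rash) \ {Nausea} = {Allergy, Anemia, Flu}.
  Fever's other parents are Anemia, Chills.
MB(Nausea) = {Allergy, Anemia, Chills, Dyspnea, Fatigue, Fever, Flu, Rash, Sepsis}.
Headache is neither a parent, child, nor co-parent of Nausea, so it does not belong.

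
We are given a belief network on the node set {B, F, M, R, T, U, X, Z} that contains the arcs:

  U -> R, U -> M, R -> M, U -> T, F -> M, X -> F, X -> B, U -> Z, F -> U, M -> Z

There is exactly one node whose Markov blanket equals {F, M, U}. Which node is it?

R

The target node must have every member of {F, M, U} as a parent, child, or co-parent, and no others.
Parents of R: U; children: M; co-parents: F, U.
These exactly cover the given set, so the node is R.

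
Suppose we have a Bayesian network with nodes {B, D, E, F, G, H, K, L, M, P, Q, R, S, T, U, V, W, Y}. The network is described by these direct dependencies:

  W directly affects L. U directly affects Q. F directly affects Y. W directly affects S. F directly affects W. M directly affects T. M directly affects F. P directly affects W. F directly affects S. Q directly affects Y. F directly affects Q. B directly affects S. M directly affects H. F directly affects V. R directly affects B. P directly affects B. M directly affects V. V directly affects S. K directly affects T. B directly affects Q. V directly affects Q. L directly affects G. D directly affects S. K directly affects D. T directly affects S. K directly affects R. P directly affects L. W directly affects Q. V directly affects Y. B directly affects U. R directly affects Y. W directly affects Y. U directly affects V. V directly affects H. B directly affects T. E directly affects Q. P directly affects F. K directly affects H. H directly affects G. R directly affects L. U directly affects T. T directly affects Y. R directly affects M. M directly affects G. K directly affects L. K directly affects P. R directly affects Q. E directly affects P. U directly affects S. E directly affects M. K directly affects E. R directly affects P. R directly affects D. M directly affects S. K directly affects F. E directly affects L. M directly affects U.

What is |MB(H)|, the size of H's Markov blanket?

5

Recall MB(v) = parents ∪ children ∪ spouses, where spouses are the other parents of v's children.
H's children: G.
H has parents K, M, V.
Co-parents of H (other parents of its children):
  G: L, M
MB(H) = {G, K, L, M, V}, which has 5 nodes.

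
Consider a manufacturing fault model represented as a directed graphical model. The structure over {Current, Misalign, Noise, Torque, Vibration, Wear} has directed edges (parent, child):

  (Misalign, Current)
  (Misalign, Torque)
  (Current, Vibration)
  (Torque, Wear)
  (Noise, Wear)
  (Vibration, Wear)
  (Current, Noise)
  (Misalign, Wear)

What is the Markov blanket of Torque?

{Misalign, Noise, Vibration, Wear}

Torque has child Wear.
Torque has parent Misalign.
For each child, the remaining parents (spouses of Torque):
  Wear: Misalign, Noise, Vibration
So the Markov blanket of Torque is {Misalign, Noise, Vibration, Wear}.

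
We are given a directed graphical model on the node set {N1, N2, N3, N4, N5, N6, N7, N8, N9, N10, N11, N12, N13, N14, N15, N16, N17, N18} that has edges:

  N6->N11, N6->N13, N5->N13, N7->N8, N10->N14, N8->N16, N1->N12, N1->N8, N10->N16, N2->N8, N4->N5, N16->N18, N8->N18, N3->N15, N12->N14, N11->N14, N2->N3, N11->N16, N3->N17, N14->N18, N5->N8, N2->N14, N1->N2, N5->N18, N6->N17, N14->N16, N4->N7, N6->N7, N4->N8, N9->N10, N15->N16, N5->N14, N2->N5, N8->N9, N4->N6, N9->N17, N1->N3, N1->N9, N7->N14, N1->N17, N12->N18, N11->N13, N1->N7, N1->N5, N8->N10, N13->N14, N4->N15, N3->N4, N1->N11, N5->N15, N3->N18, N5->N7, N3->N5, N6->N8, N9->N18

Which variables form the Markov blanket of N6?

{N1, N2, N3, N4, N5, N7, N8, N9, N11, N13, N17}

Children of N6: N7, N8, N11, N13, N17.
Parents of N6: N4.
Parents of each child, excluding N6:
  N7: N1, N4, N5
  N8: N1, N2, N4, N5, N7
  N11: N1
  N13: N5, N11
  N17: N1, N3, N9
Taking the union gives {N1, N2, N3, N4, N5, N7, N8, N9, N11, N13, N17}.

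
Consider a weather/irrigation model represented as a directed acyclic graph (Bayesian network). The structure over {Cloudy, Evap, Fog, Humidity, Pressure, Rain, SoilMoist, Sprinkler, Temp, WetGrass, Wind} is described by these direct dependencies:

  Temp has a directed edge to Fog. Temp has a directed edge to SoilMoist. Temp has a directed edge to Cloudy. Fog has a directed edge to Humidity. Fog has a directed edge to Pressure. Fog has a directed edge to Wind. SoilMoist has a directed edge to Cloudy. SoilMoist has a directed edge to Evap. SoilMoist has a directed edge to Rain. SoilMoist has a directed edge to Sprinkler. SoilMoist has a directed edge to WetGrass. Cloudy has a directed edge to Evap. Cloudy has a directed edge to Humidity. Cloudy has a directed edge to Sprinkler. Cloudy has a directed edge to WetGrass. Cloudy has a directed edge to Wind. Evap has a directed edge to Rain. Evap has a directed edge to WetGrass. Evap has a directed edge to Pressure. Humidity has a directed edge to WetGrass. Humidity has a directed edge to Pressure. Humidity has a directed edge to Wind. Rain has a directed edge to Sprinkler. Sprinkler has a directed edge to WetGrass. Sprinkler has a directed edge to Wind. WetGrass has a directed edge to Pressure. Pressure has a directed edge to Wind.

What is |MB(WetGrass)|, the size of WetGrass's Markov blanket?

7

WetGrass has parents Cloudy, Evap, Humidity, SoilMoist, Sprinkler.
WetGrass's children: Pressure.
Other parents of WetGrass's children:
  Pressure also has parents Evap, Fog, Humidity.
MB(WetGrass) = {Cloudy, Evap, Fog, Humidity, Pressure, SoilMoist, Sprinkler}, which has 7 nodes.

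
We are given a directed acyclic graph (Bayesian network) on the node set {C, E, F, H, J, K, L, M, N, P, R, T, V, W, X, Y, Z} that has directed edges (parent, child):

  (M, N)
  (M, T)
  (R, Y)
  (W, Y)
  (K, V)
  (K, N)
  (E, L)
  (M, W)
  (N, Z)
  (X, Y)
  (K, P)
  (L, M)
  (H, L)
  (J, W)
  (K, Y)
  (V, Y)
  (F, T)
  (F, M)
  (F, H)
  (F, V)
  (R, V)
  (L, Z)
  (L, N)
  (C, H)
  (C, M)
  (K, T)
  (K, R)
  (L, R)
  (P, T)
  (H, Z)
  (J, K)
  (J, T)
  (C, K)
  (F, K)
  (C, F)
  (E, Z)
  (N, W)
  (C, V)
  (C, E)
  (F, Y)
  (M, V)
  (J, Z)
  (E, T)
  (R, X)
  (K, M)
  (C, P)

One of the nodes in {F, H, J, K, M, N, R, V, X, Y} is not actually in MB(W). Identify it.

H

The Markov blanket of a node is its parents, its children, and the other parents of its children.
Parents of W: J, M, N.
Ch(W) = {Y}.
Co-parents of W (other parents of its children):
  Y: F, K, R, V, X
MB(W) = {F, J, K, M, N, R, V, X, Y}.
H is neither a parent, child, nor co-parent of W, so it does not belong.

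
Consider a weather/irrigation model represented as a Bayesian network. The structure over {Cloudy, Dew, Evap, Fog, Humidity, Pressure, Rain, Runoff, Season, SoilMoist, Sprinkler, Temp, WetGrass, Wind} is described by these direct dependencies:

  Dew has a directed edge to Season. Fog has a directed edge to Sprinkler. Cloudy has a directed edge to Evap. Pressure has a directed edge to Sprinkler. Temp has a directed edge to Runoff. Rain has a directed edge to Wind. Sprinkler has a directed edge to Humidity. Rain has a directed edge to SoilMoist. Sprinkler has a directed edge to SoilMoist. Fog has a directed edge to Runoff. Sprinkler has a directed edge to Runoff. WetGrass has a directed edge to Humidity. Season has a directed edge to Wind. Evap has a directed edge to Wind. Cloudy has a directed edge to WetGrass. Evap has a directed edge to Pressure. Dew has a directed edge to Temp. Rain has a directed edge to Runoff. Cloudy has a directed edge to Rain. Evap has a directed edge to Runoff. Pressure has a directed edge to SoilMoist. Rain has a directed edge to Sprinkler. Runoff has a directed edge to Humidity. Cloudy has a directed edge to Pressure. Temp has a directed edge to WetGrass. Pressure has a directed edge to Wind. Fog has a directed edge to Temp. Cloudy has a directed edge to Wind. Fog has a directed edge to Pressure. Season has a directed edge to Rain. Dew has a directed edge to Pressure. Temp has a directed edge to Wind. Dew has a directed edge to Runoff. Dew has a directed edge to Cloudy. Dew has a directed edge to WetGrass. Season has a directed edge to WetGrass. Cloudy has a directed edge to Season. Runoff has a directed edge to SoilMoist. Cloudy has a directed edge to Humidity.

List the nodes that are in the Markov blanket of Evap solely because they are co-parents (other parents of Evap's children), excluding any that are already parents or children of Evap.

{Dew, Fog, Rain, Season, Sprinkler, Temp}

Children of Evap: Pressure, Runoff, Wind.
  Pressure also has parents Cloudy, Dew, Fog.
  Runoff's other parents are Dew, Fog, Rain, Sprinkler, Temp.
  Wind's other parents are Cloudy, Pressure, Rain, Season, Temp.
Excluding nodes already adjacent to Evap (Cloudy, Pressure, Runoff, Wind), the co-parent-only contribution is {Dew, Fog, Rain, Season, Sprinkler, Temp}.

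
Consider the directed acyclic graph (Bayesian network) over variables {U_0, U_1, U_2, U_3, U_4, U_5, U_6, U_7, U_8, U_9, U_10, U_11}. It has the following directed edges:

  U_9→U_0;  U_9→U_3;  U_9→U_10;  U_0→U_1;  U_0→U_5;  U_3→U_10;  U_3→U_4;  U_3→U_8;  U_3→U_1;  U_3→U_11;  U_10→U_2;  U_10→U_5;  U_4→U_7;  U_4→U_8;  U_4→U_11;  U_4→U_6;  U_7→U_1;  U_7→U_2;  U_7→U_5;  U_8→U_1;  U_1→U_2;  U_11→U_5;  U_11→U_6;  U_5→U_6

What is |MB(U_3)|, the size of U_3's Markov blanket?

8

By definition, MB(U_3) is built from U_3's parents, U_3's children, and the co-parents of U_3.
U_3's children: U_1, U_4, U_8, U_10, U_11.
U_3's parents: U_9.
For each child, the remaining parents (spouses of U_3):
  U_10 also has parent U_9.
  U_4: no additional parents.
  U_8's other parent is U_4.
  parents(U_1) \ {U_3} = {U_0, U_7, U_8}.
  U_11 also has parent U_4.
MB(U_3) = {U_0, U_1, U_4, U_7, U_8, U_9, U_10, U_11}, which has 8 nodes.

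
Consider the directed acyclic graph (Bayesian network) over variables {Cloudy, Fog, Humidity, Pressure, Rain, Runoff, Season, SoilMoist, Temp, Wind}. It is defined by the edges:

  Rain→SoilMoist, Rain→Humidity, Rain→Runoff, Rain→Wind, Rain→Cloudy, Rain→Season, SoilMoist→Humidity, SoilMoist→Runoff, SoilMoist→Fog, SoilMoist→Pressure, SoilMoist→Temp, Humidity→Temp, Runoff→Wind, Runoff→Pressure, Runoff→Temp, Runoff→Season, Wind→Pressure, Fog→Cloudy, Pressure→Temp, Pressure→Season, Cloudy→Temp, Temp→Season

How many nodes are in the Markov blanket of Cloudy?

7

Recall MB(v) = parents ∪ children ∪ spouses, where spouses are the other parents of v's children.
Pa(Cloudy) = {Fog, Rain}.
Cloudy has child Temp.
Co-parents of Cloudy (other parents of its children):
  parents(Temp) \ {Cloudy} = {Humidity, Pressure, Runoff, SoilMoist}.
MB(Cloudy) = {Fog, Humidity, Pressure, Rain, Runoff, SoilMoist, Temp}, which has 7 nodes.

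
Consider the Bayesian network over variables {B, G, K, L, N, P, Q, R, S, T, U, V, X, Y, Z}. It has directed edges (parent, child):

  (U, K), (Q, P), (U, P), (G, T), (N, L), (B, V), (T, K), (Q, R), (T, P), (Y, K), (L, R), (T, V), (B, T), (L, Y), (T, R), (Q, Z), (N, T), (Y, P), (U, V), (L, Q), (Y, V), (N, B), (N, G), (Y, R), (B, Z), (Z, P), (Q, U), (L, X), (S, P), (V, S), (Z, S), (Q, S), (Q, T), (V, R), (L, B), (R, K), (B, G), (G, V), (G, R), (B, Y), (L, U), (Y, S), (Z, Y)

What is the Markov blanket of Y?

Y's parents: B, L, Z.
Ch(Y) = {K, P, R, S, V}.
Other parents of Y's children:
  V's other parents are B, G, T, U.
  S's other parents are Q, V, Z.
  P's other parents are Q, S, T, U, Z.
  parents(R) \ {Y} = {G, L, Q, T, V}.
  parents(K) \ {Y} = {R, T, U}.
MB(Y) = {B, G, K, L, P, Q, R, S, T, U, V, Z}.

{B, G, K, L, P, Q, R, S, T, U, V, Z}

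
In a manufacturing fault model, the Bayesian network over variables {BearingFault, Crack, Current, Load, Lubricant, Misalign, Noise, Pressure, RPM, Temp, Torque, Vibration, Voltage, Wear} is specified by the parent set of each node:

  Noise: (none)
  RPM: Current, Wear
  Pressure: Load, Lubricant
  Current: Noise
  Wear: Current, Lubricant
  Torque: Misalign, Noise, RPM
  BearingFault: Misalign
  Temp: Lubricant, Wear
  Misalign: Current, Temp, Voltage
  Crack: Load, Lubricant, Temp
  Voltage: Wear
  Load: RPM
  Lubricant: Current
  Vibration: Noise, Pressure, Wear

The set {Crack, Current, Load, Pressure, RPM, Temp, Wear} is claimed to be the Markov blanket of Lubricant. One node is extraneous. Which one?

RPM

Lubricant has children Crack, Pressure, Temp, Wear.
Lubricant has parent Current.
Other parents of Lubricant's children:
  Wear: Current
  Temp: Wear
  Crack: Load, Temp
  Pressure: Load
MB(Lubricant) = {Crack, Current, Load, Pressure, Temp, Wear}.
RPM is neither a parent, child, nor co-parent of Lubricant, so it does not belong.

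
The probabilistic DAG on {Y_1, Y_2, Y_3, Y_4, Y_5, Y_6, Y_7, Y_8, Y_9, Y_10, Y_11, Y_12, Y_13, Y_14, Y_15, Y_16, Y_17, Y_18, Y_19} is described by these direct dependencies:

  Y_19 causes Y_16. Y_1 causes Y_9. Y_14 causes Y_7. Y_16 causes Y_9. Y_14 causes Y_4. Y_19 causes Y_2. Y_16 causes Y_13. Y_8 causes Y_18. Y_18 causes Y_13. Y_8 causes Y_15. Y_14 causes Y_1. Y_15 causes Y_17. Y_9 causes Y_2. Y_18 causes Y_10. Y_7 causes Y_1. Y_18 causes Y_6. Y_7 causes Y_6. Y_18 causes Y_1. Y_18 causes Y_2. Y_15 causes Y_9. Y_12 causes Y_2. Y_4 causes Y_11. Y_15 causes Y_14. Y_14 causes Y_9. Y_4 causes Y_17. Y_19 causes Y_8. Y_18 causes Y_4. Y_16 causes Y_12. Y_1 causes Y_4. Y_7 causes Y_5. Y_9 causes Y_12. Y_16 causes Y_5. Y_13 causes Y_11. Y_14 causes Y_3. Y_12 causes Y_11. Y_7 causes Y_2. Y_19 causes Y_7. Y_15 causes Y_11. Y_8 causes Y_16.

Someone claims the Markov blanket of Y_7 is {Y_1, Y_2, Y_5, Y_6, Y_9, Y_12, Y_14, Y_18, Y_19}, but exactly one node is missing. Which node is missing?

Y_16

The Markov blanket of a node is its parents, its children, and the other parents of its children.
Children of Y_7: Y_1, Y_2, Y_5, Y_6.
Y_7's parents: Y_14, Y_19.
Other parents of Y_7's children:
  Y_1's other parents are Y_14, Y_18.
  parents(Y_6) \ {Y_7} = {Y_18}.
  Y_5 also has parent Y_16.
  parents(Y_2) \ {Y_7} = {Y_9, Y_12, Y_18, Y_19}.
MB(Y_7) = {Y_1, Y_2, Y_5, Y_6, Y_9, Y_12, Y_14, Y_16, Y_18, Y_19}.
Comparing with the claimed set, Y_16 is missing.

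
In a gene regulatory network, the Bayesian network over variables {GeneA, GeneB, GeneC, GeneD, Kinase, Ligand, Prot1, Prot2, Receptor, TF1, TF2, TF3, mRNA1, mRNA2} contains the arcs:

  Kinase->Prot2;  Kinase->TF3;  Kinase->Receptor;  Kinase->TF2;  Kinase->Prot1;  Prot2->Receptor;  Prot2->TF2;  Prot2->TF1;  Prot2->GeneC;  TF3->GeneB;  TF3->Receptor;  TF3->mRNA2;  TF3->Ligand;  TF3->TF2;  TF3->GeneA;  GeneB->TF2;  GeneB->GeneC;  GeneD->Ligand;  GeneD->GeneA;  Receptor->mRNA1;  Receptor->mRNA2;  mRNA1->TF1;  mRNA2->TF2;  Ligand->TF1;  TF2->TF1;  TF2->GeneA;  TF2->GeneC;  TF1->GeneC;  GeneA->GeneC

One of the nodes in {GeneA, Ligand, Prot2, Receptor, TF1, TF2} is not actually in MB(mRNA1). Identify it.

GeneA

The Markov blanket of a node is its parents, its children, and the other parents of its children.
Parents of mRNA1: Receptor.
Children of mRNA1: TF1.
For each child, the remaining parents (spouses of mRNA1):
  TF1 also has parents Ligand, Prot2, TF2.
MB(mRNA1) = {Ligand, Prot2, Receptor, TF1, TF2}.
GeneA is neither a parent, child, nor co-parent of mRNA1, so it does not belong.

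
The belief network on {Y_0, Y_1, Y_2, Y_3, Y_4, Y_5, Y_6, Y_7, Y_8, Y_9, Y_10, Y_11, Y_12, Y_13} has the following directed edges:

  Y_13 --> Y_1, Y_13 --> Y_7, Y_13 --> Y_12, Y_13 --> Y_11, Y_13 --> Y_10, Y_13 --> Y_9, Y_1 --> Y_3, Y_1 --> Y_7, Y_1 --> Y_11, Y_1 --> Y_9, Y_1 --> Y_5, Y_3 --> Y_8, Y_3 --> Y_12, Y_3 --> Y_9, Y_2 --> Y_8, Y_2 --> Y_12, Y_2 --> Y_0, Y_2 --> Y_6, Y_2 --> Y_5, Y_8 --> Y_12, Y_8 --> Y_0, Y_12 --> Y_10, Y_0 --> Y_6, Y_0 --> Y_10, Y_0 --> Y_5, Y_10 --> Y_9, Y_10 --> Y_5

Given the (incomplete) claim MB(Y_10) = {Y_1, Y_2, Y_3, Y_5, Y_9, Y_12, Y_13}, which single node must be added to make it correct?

Y_0

Recall MB(v) = parents ∪ children ∪ spouses, where spouses are the other parents of v's children.
Ch(Y_10) = {Y_5, Y_9}.
Y_10's parents: Y_0, Y_12, Y_13.
Other parents of Y_10's children:
  parents(Y_9) \ {Y_10} = {Y_1, Y_3, Y_13}.
  Y_5's other parents are Y_0, Y_1, Y_2.
MB(Y_10) = {Y_0, Y_1, Y_2, Y_3, Y_5, Y_9, Y_12, Y_13}.
Comparing with the claimed set, Y_0 is missing.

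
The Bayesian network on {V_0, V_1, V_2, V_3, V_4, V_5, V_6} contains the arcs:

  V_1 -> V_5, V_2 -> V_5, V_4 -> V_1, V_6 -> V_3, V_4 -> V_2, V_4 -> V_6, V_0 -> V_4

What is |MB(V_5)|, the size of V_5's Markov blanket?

Parents of V_5: V_1, V_2.
Ch(V_5) = {}.
With no children, V_5 has no spouses; the co-parent set is empty.
MB(V_5) = {V_1, V_2}, which has 2 nodes.

2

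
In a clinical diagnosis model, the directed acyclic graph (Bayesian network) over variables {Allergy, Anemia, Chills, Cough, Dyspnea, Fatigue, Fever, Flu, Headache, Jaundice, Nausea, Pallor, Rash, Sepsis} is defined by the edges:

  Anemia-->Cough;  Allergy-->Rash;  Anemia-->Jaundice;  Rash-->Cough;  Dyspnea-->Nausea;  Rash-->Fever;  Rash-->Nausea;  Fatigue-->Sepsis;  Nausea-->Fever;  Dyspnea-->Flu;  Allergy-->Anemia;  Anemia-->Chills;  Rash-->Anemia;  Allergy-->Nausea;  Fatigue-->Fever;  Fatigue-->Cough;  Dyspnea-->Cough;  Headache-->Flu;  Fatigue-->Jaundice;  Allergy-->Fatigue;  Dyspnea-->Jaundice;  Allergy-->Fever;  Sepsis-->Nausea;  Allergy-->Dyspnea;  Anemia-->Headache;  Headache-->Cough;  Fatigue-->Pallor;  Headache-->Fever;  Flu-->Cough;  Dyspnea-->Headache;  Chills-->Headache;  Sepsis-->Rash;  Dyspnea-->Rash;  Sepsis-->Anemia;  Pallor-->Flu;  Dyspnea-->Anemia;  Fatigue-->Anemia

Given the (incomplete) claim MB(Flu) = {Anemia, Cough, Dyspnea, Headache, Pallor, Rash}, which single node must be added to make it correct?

A node's Markov blanket = Pa ∪ Ch ∪ (parents of Ch other than the node itself).
Children of Flu: Cough.
Parents of Flu: Dyspnea, Headache, Pallor.
Co-parents of Flu (other parents of its children):
  parents(Cough) \ {Flu} = {Anemia, Dyspnea, Fatigue, Headache, Rash}.
MB(Flu) = {Anemia, Cough, Dyspnea, Fatigue, Headache, Pallor, Rash}.
Comparing with the claimed set, Fatigue is missing.

Fatigue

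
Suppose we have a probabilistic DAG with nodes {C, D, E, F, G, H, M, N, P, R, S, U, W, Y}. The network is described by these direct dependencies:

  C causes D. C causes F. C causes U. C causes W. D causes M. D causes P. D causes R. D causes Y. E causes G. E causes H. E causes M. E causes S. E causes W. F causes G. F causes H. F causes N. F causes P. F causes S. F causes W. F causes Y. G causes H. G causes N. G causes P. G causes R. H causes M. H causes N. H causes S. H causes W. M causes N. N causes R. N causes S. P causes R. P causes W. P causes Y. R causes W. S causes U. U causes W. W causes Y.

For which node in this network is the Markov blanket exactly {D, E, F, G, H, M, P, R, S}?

The target node must have every member of {D, E, F, G, H, M, P, R, S} as a parent, child, or co-parent, and no others.
Parents of N: F, G, H, M; children: R, S; co-parents: D, E, F, G, H, P.
These exactly cover the given set, so the node is N.

N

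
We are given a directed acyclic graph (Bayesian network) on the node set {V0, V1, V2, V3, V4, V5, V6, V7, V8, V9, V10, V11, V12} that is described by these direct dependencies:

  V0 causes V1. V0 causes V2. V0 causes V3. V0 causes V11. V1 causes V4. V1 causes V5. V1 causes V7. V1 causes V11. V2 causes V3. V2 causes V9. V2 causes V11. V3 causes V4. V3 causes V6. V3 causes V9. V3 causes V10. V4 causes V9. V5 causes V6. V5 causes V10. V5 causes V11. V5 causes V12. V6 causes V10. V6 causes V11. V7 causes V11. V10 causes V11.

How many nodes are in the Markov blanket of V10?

8

V10's parents: V3, V5, V6.
Ch(V10) = {V11}.
For each child, the remaining parents (spouses of V10):
  V11: V0, V1, V2, V5, V6, V7
MB(V10) = {V0, V1, V2, V3, V5, V6, V7, V11}, which has 8 nodes.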